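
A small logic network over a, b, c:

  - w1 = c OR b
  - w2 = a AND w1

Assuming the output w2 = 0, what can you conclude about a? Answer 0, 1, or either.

either

Both values of a occur among assignments with w2 = 0:
  a=0: a=0, b=0, c=0
  a=1: a=1, b=0, c=0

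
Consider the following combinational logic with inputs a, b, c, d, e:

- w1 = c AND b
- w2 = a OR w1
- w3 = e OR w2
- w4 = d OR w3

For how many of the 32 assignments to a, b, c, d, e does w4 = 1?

w4 = d OR w3 must be 1, so at least one of d, w3 is 1.
Enumerating the 32 input combinations, 29 give w4 = 1 and 3 give w4 = 0.

29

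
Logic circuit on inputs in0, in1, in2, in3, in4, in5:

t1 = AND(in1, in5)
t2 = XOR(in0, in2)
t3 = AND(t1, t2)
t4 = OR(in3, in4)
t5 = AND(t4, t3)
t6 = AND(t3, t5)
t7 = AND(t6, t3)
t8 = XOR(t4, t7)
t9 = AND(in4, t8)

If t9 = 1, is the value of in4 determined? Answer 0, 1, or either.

1

t9 = AND(in4, t8) must be 1, so both in4 = 1 and t8 = 1.
Every assignment with t9 = 1 has in4 = 1; there are 28 such assignment(s).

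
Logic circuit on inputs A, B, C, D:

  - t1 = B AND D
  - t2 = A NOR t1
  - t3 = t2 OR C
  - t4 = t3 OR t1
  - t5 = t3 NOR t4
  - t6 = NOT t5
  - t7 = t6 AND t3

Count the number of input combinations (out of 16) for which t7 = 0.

t7 = t6 AND t3 must be 0, so at least one of t6, t3 is 0.
Satisfying assignments:
  A=0, B=1, C=0, D=1
  A=1, B=0, C=0, D=0
  A=1, B=0, C=0, D=1
  A=1, B=1, C=0, D=0
  A=1, B=1, C=0, D=1

5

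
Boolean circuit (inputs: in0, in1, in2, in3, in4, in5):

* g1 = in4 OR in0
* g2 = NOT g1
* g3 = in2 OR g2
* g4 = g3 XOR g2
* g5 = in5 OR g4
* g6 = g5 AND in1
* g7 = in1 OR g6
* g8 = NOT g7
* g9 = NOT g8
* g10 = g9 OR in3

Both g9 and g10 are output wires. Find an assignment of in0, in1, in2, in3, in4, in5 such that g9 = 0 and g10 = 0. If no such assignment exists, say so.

in0=1, in1=0, in2=0, in3=0, in4=1, in5=1

Check with in0=1, in1=0, in2=0, in3=0, in4=1, in5=1:
g1 = in4 OR in0 = 1 OR 1 = 1
g2 = NOT g1 = NOT 1 = 0
g3 = in2 OR g2 = 0 OR 0 = 0
g4 = g3 XOR g2 = 0 XOR 0 = 0
g5 = in5 OR g4 = 1 OR 0 = 1
g6 = g5 AND in1 = 1 AND 0 = 0
g7 = in1 OR g6 = 0 OR 0 = 0
g8 = NOT g7 = NOT 0 = 1
g9 = NOT g8 = NOT 1 = 0
g10 = g9 OR in3 = 0 OR 0 = 0
So g9 = 0 and g10 = 0.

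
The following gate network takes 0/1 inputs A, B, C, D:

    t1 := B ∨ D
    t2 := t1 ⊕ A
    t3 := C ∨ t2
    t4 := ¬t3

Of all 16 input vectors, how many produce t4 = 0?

t4 = ¬t3 must be 0, so t3 = 1.
t3 = C ∨ t2 must be 1, so at least one of C, t2 is 1.
Enumerating the 16 input combinations, 12 give t4 = 0 and 4 give t4 = 1.

12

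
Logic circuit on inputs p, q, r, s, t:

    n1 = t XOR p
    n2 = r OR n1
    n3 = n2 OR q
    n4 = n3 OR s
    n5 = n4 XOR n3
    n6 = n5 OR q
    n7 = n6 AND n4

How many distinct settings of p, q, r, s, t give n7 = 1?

n7 = n6 AND n4 must be 1, so both n6 = 1 and n4 = 1.
n6 = n5 OR q must be 1, so at least one of n5, q is 1.
Enumerating the 32 input combinations, 18 give n7 = 1 and 14 give n7 = 0.

18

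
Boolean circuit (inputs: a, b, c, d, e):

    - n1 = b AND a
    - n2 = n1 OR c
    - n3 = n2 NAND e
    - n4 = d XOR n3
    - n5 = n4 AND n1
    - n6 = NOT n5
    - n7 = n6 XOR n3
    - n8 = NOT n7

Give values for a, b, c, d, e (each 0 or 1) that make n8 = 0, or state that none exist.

a=1, b=1, c=0, d=0, e=1

n8 = NOT n7 must be 0, so n7 = 1.
Check with a=1, b=1, c=0, d=0, e=1:
n1 = b AND a = 1 AND 1 = 1
n2 = n1 OR c = 1 OR 0 = 1
n3 = n2 NAND e = 1 NAND 1 = 0
n4 = d XOR n3 = 0 XOR 0 = 0
n5 = n4 AND n1 = 0 AND 1 = 0
n6 = NOT n5 = NOT 0 = 1
n7 = n6 XOR n3 = 1 XOR 0 = 1
n8 = NOT n7 = NOT 1 = 0
So n8 = 0 as required.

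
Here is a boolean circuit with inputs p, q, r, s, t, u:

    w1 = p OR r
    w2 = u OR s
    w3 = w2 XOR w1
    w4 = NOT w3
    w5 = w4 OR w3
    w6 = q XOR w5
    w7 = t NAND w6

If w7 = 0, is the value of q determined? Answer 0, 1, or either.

w7 = t NAND w6 must be 0, so both t = 1 and w6 = 1.
w6 = q XOR w5 must be 1, so q and w5 differ.
Every assignment with w7 = 0 has q = 0; there are 16 such assignment(s).

0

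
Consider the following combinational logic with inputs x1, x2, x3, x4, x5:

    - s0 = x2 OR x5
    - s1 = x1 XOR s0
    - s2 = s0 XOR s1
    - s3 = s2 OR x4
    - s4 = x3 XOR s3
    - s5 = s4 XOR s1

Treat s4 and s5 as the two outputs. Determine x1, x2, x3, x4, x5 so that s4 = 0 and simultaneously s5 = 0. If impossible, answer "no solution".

x1=1, x2=1, x3=1, x4=0, x5=0

Check with x1=1, x2=1, x3=1, x4=0, x5=0:
s0 = x2 OR x5 = 1 OR 0 = 1
s1 = x1 XOR s0 = 1 XOR 1 = 0
s2 = s0 XOR s1 = 1 XOR 0 = 1
s3 = s2 OR x4 = 1 OR 0 = 1
s4 = x3 XOR s3 = 1 XOR 1 = 0
s5 = s4 XOR s1 = 0 XOR 0 = 0
So s4 = 0 and s5 = 0.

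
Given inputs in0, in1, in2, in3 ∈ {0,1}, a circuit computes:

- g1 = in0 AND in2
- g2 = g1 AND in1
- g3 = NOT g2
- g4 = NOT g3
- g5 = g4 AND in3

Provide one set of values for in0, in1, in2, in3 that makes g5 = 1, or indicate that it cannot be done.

g5 = g4 AND in3 must be 1, so both g4 = 1 and in3 = 1.
g4 = NOT g3 must be 1, so g3 = 0.
Check with in0=1, in1=1, in2=1, in3=1:
g1 = in0 AND in2 = 1 AND 1 = 1
g2 = g1 AND in1 = 1 AND 1 = 1
g3 = NOT g2 = NOT 1 = 0
g4 = NOT g3 = NOT 0 = 1
g5 = g4 AND in3 = 1 AND 1 = 1
So g5 = 1 as required.

in0=1, in1=1, in2=1, in3=1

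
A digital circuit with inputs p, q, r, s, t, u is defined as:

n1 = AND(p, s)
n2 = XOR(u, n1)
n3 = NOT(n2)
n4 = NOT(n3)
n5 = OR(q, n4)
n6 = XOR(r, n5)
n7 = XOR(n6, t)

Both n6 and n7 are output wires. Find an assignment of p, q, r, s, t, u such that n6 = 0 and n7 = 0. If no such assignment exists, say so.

p=0, q=1, r=1, s=1, t=0, u=1

Check with p=0, q=1, r=1, s=1, t=0, u=1:
n1 = AND(p, s) = AND(0, 1) = 0
n2 = XOR(u, n1) = XOR(1, 0) = 1
n3 = NOT(n2) = NOT 1 = 0
n4 = NOT(n3) = NOT 0 = 1
n5 = OR(q, n4) = OR(1, 1) = 1
n6 = XOR(r, n5) = XOR(1, 1) = 0
n7 = XOR(n6, t) = XOR(0, 0) = 0
So n6 = 0 and n7 = 0.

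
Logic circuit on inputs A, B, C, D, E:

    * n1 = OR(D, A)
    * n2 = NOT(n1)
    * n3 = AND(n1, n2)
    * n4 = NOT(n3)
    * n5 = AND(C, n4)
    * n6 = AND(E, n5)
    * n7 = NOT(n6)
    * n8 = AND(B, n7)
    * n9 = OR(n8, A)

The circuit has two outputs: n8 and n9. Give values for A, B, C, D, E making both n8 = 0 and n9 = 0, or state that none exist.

A=0 B=0 C=1 D=1 E=1

Check with A=0 B=0 C=1 D=1 E=1:
n1 = OR(D, A) = OR(1, 0) = 1
n2 = NOT(n1) = NOT 1 = 0
n3 = AND(n1, n2) = AND(1, 0) = 0
n4 = NOT(n3) = NOT 0 = 1
n5 = AND(C, n4) = AND(1, 1) = 1
n6 = AND(E, n5) = AND(1, 1) = 1
n7 = NOT(n6) = NOT 1 = 0
n8 = AND(B, n7) = AND(0, 0) = 0
n9 = OR(n8, A) = OR(0, 0) = 0
So n8 = 0 and n9 = 0.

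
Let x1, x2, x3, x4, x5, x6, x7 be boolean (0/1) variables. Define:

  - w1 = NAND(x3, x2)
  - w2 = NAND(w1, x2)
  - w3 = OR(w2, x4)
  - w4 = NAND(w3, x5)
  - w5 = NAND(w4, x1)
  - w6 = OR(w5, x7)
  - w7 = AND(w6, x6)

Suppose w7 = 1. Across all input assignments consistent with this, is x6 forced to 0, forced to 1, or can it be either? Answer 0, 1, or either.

1

w7 = AND(w6, x6) must be 1, so both w6 = 1 and x6 = 1.
Every assignment with w7 = 1 has x6 = 1; there are 55 such assignment(s).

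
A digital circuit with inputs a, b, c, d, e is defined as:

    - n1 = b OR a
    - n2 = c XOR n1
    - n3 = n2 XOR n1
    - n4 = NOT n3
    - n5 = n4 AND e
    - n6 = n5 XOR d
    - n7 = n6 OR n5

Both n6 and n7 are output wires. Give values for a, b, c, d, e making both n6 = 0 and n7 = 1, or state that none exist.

Check with a=1, b=0, c=0, d=1, e=1:
n1 = b OR a = 0 OR 1 = 1
n2 = c XOR n1 = 0 XOR 1 = 1
n3 = n2 XOR n1 = 1 XOR 1 = 0
n4 = NOT n3 = NOT 0 = 1
n5 = n4 AND e = 1 AND 1 = 1
n6 = n5 XOR d = 1 XOR 1 = 0
n7 = n6 OR n5 = 0 OR 1 = 1
So n6 = 0 and n7 = 1.

a=1, b=0, c=0, d=1, e=1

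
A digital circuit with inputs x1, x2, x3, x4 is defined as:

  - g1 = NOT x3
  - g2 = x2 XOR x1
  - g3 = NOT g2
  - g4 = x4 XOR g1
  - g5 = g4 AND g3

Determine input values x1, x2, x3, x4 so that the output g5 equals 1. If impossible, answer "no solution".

g5 = g4 AND g3 must be 1, so both g4 = 1 and g3 = 1.
g4 = x4 XOR g1 must be 1, so x4 and g1 differ.
Check with x1=1, x2=1, x3=0, x4=0:
g1 = NOT x3 = NOT 0 = 1
g2 = x2 XOR x1 = 1 XOR 1 = 0
g3 = NOT g2 = NOT 0 = 1
g4 = x4 XOR g1 = 0 XOR 1 = 1
g5 = g4 AND g3 = 1 AND 1 = 1
So g5 = 1 as required.

x1=1, x2=1, x3=0, x4=0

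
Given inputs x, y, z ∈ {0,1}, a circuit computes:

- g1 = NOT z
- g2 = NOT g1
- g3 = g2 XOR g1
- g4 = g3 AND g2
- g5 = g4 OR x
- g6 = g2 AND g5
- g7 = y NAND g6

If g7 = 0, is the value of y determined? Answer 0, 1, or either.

g7 = y NAND g6 must be 0, so both y = 1 and g6 = 1.
Every assignment with g7 = 0 has y = 1; there are 2 such assignment(s).
  x=0, y=1, z=1
  x=1, y=1, z=1

1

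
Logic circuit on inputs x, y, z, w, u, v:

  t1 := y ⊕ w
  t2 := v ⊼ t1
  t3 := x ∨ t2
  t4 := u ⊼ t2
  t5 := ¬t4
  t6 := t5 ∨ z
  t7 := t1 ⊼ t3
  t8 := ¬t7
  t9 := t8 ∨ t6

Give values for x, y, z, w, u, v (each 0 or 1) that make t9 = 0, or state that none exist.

x=0, y=0, z=0, w=0, u=0, v=1

t9 = t8 ∨ t6 must be 0, so both t8 = 0 and t6 = 0.
t8 = ¬t7 must be 0, so t7 = 1.
Check with x=0, y=0, z=0, w=0, u=0, v=1:
t1 = y ⊕ w = 0 ⊕ 0 = 0
t2 = v ⊼ t1 = 1 ⊼ 0 = 1
t3 = x ∨ t2 = 0 ∨ 1 = 1
t4 = u ⊼ t2 = 0 ⊼ 1 = 1
t5 = ¬t4 = ¬1 = 0
t6 = t5 ∨ z = 0 ∨ 0 = 0
t7 = t1 ⊼ t3 = 0 ⊼ 1 = 1
t8 = ¬t7 = ¬1 = 0
t9 = t8 ∨ t6 = 0 ∨ 0 = 0
So t9 = 0 as required.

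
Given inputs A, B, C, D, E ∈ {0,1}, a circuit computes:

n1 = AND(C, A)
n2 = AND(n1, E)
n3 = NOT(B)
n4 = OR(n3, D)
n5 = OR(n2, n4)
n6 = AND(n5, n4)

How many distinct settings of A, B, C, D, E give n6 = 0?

n6 = AND(n5, n4) must be 0, so at least one of n5, n4 is 0.
Enumerating the 32 input combinations, 8 give n6 = 0 and 24 give n6 = 1.

8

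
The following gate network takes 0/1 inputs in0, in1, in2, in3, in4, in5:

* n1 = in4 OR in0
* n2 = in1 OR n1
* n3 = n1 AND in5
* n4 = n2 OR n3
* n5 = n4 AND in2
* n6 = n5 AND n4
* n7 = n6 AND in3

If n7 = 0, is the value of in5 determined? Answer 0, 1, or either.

either

Both values of in5 occur among assignments with n7 = 0:
  in5=0: in0=0, in1=0, in2=0, in3=0, in4=0, in5=0
  in5=1: in0=0, in1=0, in2=0, in3=0, in4=0, in5=1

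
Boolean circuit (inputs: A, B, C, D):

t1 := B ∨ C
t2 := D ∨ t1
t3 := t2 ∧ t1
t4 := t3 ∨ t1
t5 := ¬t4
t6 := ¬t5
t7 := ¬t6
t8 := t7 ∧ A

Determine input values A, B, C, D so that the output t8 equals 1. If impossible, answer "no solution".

t8 = t7 ∧ A must be 1, so both t7 = 1 and A = 1.
t7 = ¬t6 must be 1, so t6 = 0.
t6 = ¬t5 must be 0, so t5 = 1.
Check with A=1, B=0, C=0, D=0:
t1 = B ∨ C = 0 ∨ 0 = 0
t2 = D ∨ t1 = 0 ∨ 0 = 0
t3 = t2 ∧ t1 = 0 ∧ 0 = 0
t4 = t3 ∨ t1 = 0 ∨ 0 = 0
t5 = ¬t4 = ¬0 = 1
t6 = ¬t5 = ¬1 = 0
t7 = ¬t6 = ¬0 = 1
t8 = t7 ∧ A = 1 ∧ 1 = 1
So t8 = 1 as required.

A=1, B=0, C=0, D=0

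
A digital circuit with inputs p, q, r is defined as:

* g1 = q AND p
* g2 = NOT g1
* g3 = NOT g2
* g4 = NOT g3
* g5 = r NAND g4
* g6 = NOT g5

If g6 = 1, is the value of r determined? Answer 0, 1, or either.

1

g6 = NOT g5 must be 1, so g5 = 0.
g5 = r NAND g4 must be 0, so both r = 1 and g4 = 1.
Every assignment with g6 = 1 has r = 1; there are 3 such assignment(s).
  p=0, q=0, r=1
  p=0, q=1, r=1
  p=1, q=0, r=1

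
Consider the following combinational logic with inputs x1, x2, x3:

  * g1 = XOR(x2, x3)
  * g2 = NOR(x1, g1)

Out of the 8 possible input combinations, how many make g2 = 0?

6

g2 = NOR(x1, g1) must be 0, so at least one of x1, g1 is 1.
Satisfying assignments:
  x1=0, x2=0, x3=1
  x1=0, x2=1, x3=0
  x1=1, x2=0, x3=0
  x1=1, x2=0, x3=1
  x1=1, x2=1, x3=0
  x1=1, x2=1, x3=1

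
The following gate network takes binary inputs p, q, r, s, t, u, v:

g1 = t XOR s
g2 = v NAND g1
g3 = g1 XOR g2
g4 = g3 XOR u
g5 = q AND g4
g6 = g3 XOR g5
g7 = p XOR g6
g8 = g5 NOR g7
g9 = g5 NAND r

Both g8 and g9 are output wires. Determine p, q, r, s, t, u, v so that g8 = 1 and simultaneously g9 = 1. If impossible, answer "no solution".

p=1, q=0, r=0, s=0, t=0, u=1, v=0

Check with p=1, q=0, r=0, s=0, t=0, u=1, v=0:
g1 = t XOR s = 0 XOR 0 = 0
g2 = v NAND g1 = 0 NAND 0 = 1
g3 = g1 XOR g2 = 0 XOR 1 = 1
g4 = g3 XOR u = 1 XOR 1 = 0
g5 = q AND g4 = 0 AND 0 = 0
g6 = g3 XOR g5 = 1 XOR 0 = 1
g7 = p XOR g6 = 1 XOR 1 = 0
g8 = g5 NOR g7 = 0 NOR 0 = 1
g9 = g5 NAND r = 0 NAND 0 = 1
So g8 = 1 and g9 = 1.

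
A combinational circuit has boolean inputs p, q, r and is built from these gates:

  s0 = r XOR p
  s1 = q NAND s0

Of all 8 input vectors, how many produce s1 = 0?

s1 = q NAND s0 must be 0, so both q = 1 and s0 = 1.
Satisfying assignments:
  p=0, q=1, r=1
  p=1, q=1, r=0

2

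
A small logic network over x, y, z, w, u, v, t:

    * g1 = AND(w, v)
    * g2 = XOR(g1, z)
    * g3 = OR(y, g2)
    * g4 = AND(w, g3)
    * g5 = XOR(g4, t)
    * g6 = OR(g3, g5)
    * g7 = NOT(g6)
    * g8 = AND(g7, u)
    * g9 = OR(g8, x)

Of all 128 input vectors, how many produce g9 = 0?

60

g9 = OR(g8, x) must be 0, so both g8 = 0 and x = 0.
Enumerating the 128 input combinations, 60 give g9 = 0 and 68 give g9 = 1.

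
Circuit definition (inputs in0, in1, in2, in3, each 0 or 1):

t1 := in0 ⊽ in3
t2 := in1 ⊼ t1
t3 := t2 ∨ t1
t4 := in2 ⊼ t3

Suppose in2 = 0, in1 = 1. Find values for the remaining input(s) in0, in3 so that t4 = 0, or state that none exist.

no solution exists

With in2 = 0, in1 = 1 fixed, none of the 4 settings of in0, in3 give t4 = 0.
For example, with in0=0, in3=1:
t1 = in0 ⊽ in3 = 0 ⊽ 1 = 0
t2 = in1 ⊼ t1 = 1 ⊼ 0 = 1
t3 = t2 ∨ t1 = 1 ∨ 0 = 1
t4 = in2 ⊼ t3 = 0 ⊼ 1 = 1
giving t4 = 1 ≠ 0.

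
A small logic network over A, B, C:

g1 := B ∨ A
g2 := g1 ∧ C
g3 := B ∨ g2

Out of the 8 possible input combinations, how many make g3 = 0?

3

g3 = B ∨ g2 must be 0, so both B = 0 and g2 = 0.
Enumerating the 8 input combinations, 3 give g3 = 0 and 5 give g3 = 1.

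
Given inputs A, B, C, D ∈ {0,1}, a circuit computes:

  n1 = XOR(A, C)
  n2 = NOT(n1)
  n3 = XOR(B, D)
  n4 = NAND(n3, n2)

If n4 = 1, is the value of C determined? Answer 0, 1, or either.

either

Both values of C occur among assignments with n4 = 1:
  C=0: A=0, B=0, C=0, D=0
  C=1: A=0, B=0, C=1, D=0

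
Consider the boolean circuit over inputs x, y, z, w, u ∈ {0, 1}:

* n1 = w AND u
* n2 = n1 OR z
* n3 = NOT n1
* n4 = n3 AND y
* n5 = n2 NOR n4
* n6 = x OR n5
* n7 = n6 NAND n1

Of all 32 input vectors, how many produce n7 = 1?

28

n7 = n6 NAND n1 must be 1, so at least one of n6, n1 is 0.
Enumerating the 32 input combinations, 28 give n7 = 1 and 4 give n7 = 0.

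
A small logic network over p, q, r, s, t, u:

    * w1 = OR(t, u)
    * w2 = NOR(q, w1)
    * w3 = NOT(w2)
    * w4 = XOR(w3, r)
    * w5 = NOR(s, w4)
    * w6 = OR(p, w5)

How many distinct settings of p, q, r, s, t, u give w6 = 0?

24

w6 = OR(p, w5) must be 0, so both p = 0 and w5 = 0.
w5 = NOR(s, w4) must be 0, so at least one of s, w4 is 1.
Enumerating the 64 input combinations, 24 give w6 = 0 and 40 give w6 = 1.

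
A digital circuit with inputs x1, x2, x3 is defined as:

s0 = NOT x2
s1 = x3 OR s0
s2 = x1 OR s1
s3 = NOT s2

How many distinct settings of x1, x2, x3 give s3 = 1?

s3 = NOT s2 must be 1, so s2 = 0.
Enumerating the 8 input combinations, 1 give s3 = 1 and 7 give s3 = 0.

1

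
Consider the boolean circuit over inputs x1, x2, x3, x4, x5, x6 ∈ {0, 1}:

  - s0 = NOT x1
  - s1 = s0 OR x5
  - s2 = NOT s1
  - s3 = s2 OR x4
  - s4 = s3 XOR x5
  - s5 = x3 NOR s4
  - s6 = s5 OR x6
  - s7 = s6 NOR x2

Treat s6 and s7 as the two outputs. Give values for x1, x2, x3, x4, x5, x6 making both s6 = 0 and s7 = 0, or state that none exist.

Check with x1=0, x2=1, x3=1, x4=0, x5=1, x6=0:
s0 = NOT x1 = NOT 0 = 1
s1 = s0 OR x5 = 1 OR 1 = 1
s2 = NOT s1 = NOT 1 = 0
s3 = s2 OR x4 = 0 OR 0 = 0
s4 = s3 XOR x5 = 0 XOR 1 = 1
s5 = x3 NOR s4 = 1 NOR 1 = 0
s6 = s5 OR x6 = 0 OR 0 = 0
s7 = s6 NOR x2 = 0 NOR 1 = 0
So s6 = 0 and s7 = 0.

x1=0, x2=1, x3=1, x4=0, x5=1, x6=0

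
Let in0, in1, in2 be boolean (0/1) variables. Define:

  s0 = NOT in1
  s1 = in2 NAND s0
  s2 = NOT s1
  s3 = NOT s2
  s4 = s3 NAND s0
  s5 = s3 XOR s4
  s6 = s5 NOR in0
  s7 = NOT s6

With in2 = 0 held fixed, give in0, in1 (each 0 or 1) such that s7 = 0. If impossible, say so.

in0=0, in1=1

Check with in2 = 0 and in0=0, in1=1:
s0 = NOT in1 = NOT 1 = 0
s1 = in2 NAND s0 = 0 NAND 0 = 1
s2 = NOT s1 = NOT 1 = 0
s3 = NOT s2 = NOT 0 = 1
s4 = s3 NAND s0 = 1 NAND 0 = 1
s5 = s3 XOR s4 = 1 XOR 1 = 0
s6 = s5 NOR in0 = 0 NOR 0 = 1
s7 = NOT s6 = NOT 1 = 0
So s7 = 0.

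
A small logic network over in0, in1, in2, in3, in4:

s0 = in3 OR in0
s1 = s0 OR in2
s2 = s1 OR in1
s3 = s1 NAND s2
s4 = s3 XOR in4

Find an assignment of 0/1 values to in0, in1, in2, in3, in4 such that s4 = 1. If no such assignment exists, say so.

in0=1 in1=0 in2=0 in3=1 in4=1

s4 = s3 XOR in4 must be 1, so s3 and in4 differ.
Check with in0=1 in1=0 in2=0 in3=1 in4=1:
s0 = in3 OR in0 = 1 OR 1 = 1
s1 = s0 OR in2 = 1 OR 0 = 1
s2 = s1 OR in1 = 1 OR 0 = 1
s3 = s1 NAND s2 = 1 NAND 1 = 0
s4 = s3 XOR in4 = 0 XOR 1 = 1
So s4 = 1 as required.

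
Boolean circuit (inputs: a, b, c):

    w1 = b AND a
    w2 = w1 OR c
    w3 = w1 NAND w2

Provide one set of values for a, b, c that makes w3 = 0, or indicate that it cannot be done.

w3 = w1 NAND w2 must be 0, so both w1 = 1 and w2 = 1.
w1 = b AND a must be 1, so both b = 1 and a = 1.
Check with a=1, b=1, c=0:
w1 = b AND a = 1 AND 1 = 1
w2 = w1 OR c = 1 OR 0 = 1
w3 = w1 NAND w2 = 1 NAND 1 = 0
So w3 = 0 as required.

a=1, b=1, c=0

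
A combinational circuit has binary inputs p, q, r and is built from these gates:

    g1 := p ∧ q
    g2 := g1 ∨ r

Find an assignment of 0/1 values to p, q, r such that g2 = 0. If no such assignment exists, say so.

Check with p=0, q=1, r=0:
g1 = p ∧ q = 0 ∧ 1 = 0
g2 = g1 ∨ r = 0 ∨ 0 = 0
So g2 = 0 as required.

p=0, q=1, r=0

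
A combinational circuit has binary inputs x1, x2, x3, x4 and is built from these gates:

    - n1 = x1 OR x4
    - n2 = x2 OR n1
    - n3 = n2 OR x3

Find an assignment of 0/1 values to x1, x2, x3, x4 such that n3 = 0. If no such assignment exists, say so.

x1=0 x2=0 x3=0 x4=0

Check with x1=0 x2=0 x3=0 x4=0:
n1 = x1 OR x4 = 0 OR 0 = 0
n2 = x2 OR n1 = 0 OR 0 = 0
n3 = n2 OR x3 = 0 OR 0 = 0
So n3 = 0 as required.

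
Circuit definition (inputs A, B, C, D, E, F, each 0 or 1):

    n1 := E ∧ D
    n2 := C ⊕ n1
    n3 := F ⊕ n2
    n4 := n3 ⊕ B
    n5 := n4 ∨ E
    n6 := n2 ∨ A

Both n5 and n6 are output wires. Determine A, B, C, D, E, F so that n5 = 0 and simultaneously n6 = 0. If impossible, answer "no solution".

Check with A=0 B=0 C=0 D=1 E=0 F=0:
n1 = E ∧ D = 0 ∧ 1 = 0
n2 = C ⊕ n1 = 0 ⊕ 0 = 0
n3 = F ⊕ n2 = 0 ⊕ 0 = 0
n4 = n3 ⊕ B = 0 ⊕ 0 = 0
n5 = n4 ∨ E = 0 ∨ 0 = 0
n6 = n2 ∨ A = 0 ∨ 0 = 0
So n5 = 0 and n6 = 0.

A=0 B=0 C=0 D=1 E=0 F=0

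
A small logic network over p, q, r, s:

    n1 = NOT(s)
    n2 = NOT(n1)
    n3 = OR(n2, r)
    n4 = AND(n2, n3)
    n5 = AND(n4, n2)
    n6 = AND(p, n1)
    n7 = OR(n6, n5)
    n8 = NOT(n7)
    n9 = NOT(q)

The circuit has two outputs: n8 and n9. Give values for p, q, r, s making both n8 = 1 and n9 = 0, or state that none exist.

p=0 q=1 r=0 s=0

Check with p=0 q=1 r=0 s=0:
n1 = NOT(s) = NOT 0 = 1
n2 = NOT(n1) = NOT 1 = 0
n3 = OR(n2, r) = OR(0, 0) = 0
n4 = AND(n2, n3) = AND(0, 0) = 0
n5 = AND(n4, n2) = AND(0, 0) = 0
n6 = AND(p, n1) = AND(0, 1) = 0
n7 = OR(n6, n5) = OR(0, 0) = 0
n8 = NOT(n7) = NOT 0 = 1
n9 = NOT(q) = NOT 1 = 0
So n8 = 1 and n9 = 0.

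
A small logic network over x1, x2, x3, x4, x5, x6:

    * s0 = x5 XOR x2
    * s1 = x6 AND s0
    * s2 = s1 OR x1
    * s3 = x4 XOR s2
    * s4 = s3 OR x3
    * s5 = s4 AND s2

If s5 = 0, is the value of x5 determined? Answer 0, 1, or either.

Both values of x5 occur among assignments with s5 = 0:
  x5=0: x1=0, x2=0, x3=0, x4=0, x5=0, x6=0
  x5=1: x1=0, x2=0, x3=0, x4=0, x5=1, x6=0

either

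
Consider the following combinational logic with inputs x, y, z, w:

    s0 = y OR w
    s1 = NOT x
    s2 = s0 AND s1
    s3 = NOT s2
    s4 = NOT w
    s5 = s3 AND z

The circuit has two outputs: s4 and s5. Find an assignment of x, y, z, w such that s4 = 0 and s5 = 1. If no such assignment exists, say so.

Check with x=1 y=0 z=1 w=1:
s0 = y OR w = 0 OR 1 = 1
s1 = NOT x = NOT 1 = 0
s2 = s0 AND s1 = 1 AND 0 = 0
s3 = NOT s2 = NOT 0 = 1
s4 = NOT w = NOT 1 = 0
s5 = s3 AND z = 1 AND 1 = 1
So s4 = 0 and s5 = 1.

x=1 y=0 z=1 w=1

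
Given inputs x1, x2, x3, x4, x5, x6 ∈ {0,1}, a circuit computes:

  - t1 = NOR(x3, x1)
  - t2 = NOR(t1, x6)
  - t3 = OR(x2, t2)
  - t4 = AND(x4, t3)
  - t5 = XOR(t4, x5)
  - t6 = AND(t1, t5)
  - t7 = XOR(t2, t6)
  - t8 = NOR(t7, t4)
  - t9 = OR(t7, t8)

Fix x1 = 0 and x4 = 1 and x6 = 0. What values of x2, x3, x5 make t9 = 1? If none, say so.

Check with x1 = 0 and x4 = 1 and x6 = 0 and x2=0, x3=1, x5=0:
t1 = NOR(x3, x1) = NOR(1, 0) = 0
t2 = NOR(t1, x6) = NOR(0, 0) = 1
t3 = OR(x2, t2) = OR(0, 1) = 1
t4 = AND(x4, t3) = AND(1, 1) = 1
t5 = XOR(t4, x5) = XOR(1, 0) = 1
t6 = AND(t1, t5) = AND(0, 1) = 0
t7 = XOR(t2, t6) = XOR(1, 0) = 1
t8 = NOR(t7, t4) = NOR(1, 1) = 0
t9 = OR(t7, t8) = OR(1, 0) = 1
So t9 = 1.

x2=0, x3=1, x5=0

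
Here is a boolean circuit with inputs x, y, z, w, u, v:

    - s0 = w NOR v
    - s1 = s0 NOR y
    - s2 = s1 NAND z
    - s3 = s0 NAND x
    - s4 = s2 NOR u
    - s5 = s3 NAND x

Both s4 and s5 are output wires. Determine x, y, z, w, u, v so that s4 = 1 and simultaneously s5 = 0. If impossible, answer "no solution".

x=1, y=0, z=1, w=0, u=0, v=1

Check with x=1, y=0, z=1, w=0, u=0, v=1:
s0 = w NOR v = 0 NOR 1 = 0
s1 = s0 NOR y = 0 NOR 0 = 1
s2 = s1 NAND z = 1 NAND 1 = 0
s3 = s0 NAND x = 0 NAND 1 = 1
s4 = s2 NOR u = 0 NOR 0 = 1
s5 = s3 NAND x = 1 NAND 1 = 0
So s4 = 1 and s5 = 0.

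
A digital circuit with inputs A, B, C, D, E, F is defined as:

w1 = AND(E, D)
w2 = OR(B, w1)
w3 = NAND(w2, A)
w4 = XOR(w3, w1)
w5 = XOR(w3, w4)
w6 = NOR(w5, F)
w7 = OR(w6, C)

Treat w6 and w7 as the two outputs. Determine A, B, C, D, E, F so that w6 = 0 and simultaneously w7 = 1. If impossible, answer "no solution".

Check with A=0 B=1 C=1 D=0 E=0 F=1:
w1 = AND(E, D) = AND(0, 0) = 0
w2 = OR(B, w1) = OR(1, 0) = 1
w3 = NAND(w2, A) = NAND(1, 0) = 1
w4 = XOR(w3, w1) = XOR(1, 0) = 1
w5 = XOR(w3, w4) = XOR(1, 1) = 0
w6 = NOR(w5, F) = NOR(0, 1) = 0
w7 = OR(w6, C) = OR(0, 1) = 1
So w6 = 0 and w7 = 1.

A=0 B=1 C=1 D=0 E=0 F=1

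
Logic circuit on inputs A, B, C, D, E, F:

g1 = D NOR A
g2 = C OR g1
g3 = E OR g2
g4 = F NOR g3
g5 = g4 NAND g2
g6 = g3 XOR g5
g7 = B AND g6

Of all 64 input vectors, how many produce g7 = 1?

6

g7 = B AND g6 must be 1, so both B = 1 and g6 = 1.
g6 = g3 XOR g5 must be 1, so g3 and g5 differ.
Satisfying assignments:
  A=0, B=1, C=0, D=1, E=0, F=0
  A=0, B=1, C=0, D=1, E=0, F=1
  A=1, B=1, C=0, D=0, E=0, F=0
  A=1, B=1, C=0, D=0, E=0, F=1
  A=1, B=1, C=0, D=1, E=0, F=0
  A=1, B=1, C=0, D=1, E=0, F=1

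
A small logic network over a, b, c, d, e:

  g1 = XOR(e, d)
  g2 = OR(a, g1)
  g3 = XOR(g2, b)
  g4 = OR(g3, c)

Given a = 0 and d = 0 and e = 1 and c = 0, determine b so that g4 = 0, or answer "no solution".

g4 = OR(g3, c) must be 0, so both g3 = 0 and c = 0.
g3 = XOR(g2, b) must be 0, so g2 and b are equal.
Check with a = 0 and d = 0 and e = 1 and c = 0 and b=1:
g1 = XOR(e, d) = XOR(1, 0) = 1
g2 = OR(a, g1) = OR(0, 1) = 1
g3 = XOR(g2, b) = XOR(1, 1) = 0
g4 = OR(g3, c) = OR(0, 0) = 0
So g4 = 0.

b=1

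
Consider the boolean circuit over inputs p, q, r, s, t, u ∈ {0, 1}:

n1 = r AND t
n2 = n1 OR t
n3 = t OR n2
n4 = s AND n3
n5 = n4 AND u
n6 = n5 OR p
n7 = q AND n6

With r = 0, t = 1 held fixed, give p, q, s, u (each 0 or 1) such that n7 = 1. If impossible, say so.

p=1, q=1, s=1, u=0

Check with r = 0, t = 1 and p=1, q=1, s=1, u=0:
n1 = r AND t = 0 AND 1 = 0
n2 = n1 OR t = 0 OR 1 = 1
n3 = t OR n2 = 1 OR 1 = 1
n4 = s AND n3 = 1 AND 1 = 1
n5 = n4 AND u = 1 AND 0 = 0
n6 = n5 OR p = 0 OR 1 = 1
n7 = q AND n6 = 1 AND 1 = 1
So n7 = 1.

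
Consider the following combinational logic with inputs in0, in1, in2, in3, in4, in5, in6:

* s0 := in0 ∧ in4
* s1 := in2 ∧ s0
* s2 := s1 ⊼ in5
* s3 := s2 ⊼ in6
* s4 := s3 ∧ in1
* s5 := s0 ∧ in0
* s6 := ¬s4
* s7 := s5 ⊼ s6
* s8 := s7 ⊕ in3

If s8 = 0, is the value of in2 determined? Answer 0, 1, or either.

either

Both values of in2 occur among assignments with s8 = 0:
  in2=0: in0=0, in1=0, in2=0, in3=1, in4=0, in5=0, in6=0
  in2=1: in0=0, in1=0, in2=1, in3=1, in4=0, in5=0, in6=0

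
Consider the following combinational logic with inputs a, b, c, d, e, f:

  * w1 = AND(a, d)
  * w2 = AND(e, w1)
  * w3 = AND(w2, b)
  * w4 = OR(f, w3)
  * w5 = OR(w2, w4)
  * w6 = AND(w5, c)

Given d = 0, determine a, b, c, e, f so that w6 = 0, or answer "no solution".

Check with d = 0 and a=1, b=1, c=1, e=1, f=0:
w1 = AND(a, d) = AND(1, 0) = 0
w2 = AND(e, w1) = AND(1, 0) = 0
w3 = AND(w2, b) = AND(0, 1) = 0
w4 = OR(f, w3) = OR(0, 0) = 0
w5 = OR(w2, w4) = OR(0, 0) = 0
w6 = AND(w5, c) = AND(0, 1) = 0
So w6 = 0.

a=1, b=1, c=1, e=1, f=0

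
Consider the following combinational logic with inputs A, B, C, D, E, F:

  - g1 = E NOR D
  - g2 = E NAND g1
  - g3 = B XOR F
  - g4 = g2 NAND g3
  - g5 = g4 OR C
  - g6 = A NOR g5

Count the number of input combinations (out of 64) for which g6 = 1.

g6 = A NOR g5 must be 1, so both A = 0 and g5 = 0.
g5 = g4 OR C must be 0, so both g4 = 0 and C = 0.
g4 = g2 NAND g3 must be 0, so both g2 = 1 and g3 = 1.
Enumerating the 64 input combinations, 8 give g6 = 1 and 56 give g6 = 0.

8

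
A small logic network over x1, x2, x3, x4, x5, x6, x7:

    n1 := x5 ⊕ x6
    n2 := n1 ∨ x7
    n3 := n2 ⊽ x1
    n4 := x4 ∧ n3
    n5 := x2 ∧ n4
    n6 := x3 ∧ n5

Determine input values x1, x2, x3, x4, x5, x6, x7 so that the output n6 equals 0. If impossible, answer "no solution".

x1=0 x2=0 x3=0 x4=0 x5=1 x6=0 x7=0

Check with x1=0 x2=0 x3=0 x4=0 x5=1 x6=0 x7=0:
n1 = x5 ⊕ x6 = 1 ⊕ 0 = 1
n2 = n1 ∨ x7 = 1 ∨ 0 = 1
n3 = n2 ⊽ x1 = 1 ⊽ 0 = 0
n4 = x4 ∧ n3 = 0 ∧ 0 = 0
n5 = x2 ∧ n4 = 0 ∧ 0 = 0
n6 = x3 ∧ n5 = 0 ∧ 0 = 0
So n6 = 0 as required.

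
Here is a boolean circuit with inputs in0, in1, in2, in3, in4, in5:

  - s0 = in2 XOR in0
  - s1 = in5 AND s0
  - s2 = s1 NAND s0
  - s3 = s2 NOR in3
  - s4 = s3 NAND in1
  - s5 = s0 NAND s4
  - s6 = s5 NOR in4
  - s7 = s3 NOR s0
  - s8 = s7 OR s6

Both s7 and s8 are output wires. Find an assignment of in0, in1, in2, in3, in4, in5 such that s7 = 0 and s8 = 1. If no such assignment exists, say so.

Check with in0=0, in1=1, in2=1, in3=0, in4=0, in5=0:
s0 = in2 XOR in0 = 1 XOR 0 = 1
s1 = in5 AND s0 = 0 AND 1 = 0
s2 = s1 NAND s0 = 0 NAND 1 = 1
s3 = s2 NOR in3 = 1 NOR 0 = 0
s4 = s3 NAND in1 = 0 NAND 1 = 1
s5 = s0 NAND s4 = 1 NAND 1 = 0
s6 = s5 NOR in4 = 0 NOR 0 = 1
s7 = s3 NOR s0 = 0 NOR 1 = 0
s8 = s7 OR s6 = 0 OR 1 = 1
So s7 = 0 and s8 = 1.

in0=0, in1=1, in2=1, in3=0, in4=0, in5=0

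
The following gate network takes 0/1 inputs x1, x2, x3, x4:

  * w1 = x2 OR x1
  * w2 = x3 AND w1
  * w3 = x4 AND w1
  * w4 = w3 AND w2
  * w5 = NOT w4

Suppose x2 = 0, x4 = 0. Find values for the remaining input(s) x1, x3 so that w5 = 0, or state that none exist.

With x2 = 0, x4 = 0 fixed, none of the 4 settings of x1, x3 give w5 = 0.
For example, with x1=1, x3=1:
w1 = x2 OR x1 = 0 OR 1 = 1
w2 = x3 AND w1 = 1 AND 1 = 1
w3 = x4 AND w1 = 0 AND 1 = 0
w4 = w3 AND w2 = 0 AND 1 = 0
w5 = NOT w4 = NOT 0 = 1
giving w5 = 1 ≠ 0.

no solution exists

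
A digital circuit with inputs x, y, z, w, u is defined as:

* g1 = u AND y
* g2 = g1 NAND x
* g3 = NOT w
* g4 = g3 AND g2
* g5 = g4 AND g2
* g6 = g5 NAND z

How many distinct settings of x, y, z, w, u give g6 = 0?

g6 = g5 NAND z must be 0, so both g5 = 1 and z = 1.
Enumerating the 32 input combinations, 7 give g6 = 0 and 25 give g6 = 1.

7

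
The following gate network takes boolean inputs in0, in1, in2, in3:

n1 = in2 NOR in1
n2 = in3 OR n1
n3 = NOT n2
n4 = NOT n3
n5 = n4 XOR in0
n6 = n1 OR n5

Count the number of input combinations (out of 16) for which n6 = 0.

n6 = n1 OR n5 must be 0, so both n1 = 0 and n5 = 0.
n1 = in2 NOR in1 must be 0, so at least one of in2, in1 is 1.
n5 = n4 XOR in0 must be 0, so n4 and in0 are equal.
Satisfying assignments:
  in0=0, in1=0, in2=1, in3=0
  in0=0, in1=1, in2=0, in3=0
  in0=0, in1=1, in2=1, in3=0
  in0=1, in1=0, in2=1, in3=1
  in0=1, in1=1, in2=0, in3=1
  in0=1, in1=1, in2=1, in3=1

6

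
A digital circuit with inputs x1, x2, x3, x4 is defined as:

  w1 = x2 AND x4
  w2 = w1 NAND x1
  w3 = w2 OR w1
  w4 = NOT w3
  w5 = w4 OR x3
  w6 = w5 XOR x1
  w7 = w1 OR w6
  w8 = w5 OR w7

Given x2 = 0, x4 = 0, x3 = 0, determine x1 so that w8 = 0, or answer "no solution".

x1=0

Check with x2 = 0, x4 = 0, x3 = 0 and x1=0:
w1 = x2 AND x4 = 0 AND 0 = 0
w2 = w1 NAND x1 = 0 NAND 0 = 1
w3 = w2 OR w1 = 1 OR 0 = 1
w4 = NOT w3 = NOT 1 = 0
w5 = w4 OR x3 = 0 OR 0 = 0
w6 = w5 XOR x1 = 0 XOR 0 = 0
w7 = w1 OR w6 = 0 OR 0 = 0
w8 = w5 OR w7 = 0 OR 0 = 0
So w8 = 0.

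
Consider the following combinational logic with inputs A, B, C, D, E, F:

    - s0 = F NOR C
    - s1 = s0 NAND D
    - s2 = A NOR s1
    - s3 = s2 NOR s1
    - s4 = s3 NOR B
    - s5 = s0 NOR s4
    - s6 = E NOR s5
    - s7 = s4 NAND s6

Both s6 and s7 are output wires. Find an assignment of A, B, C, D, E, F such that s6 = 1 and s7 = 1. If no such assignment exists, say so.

A=0, B=1, C=0, D=0, E=0, F=0

Check with A=0, B=1, C=0, D=0, E=0, F=0:
s0 = F NOR C = 0 NOR 0 = 1
s1 = s0 NAND D = 1 NAND 0 = 1
s2 = A NOR s1 = 0 NOR 1 = 0
s3 = s2 NOR s1 = 0 NOR 1 = 0
s4 = s3 NOR B = 0 NOR 1 = 0
s5 = s0 NOR s4 = 1 NOR 0 = 0
s6 = E NOR s5 = 0 NOR 0 = 1
s7 = s4 NAND s6 = 0 NAND 1 = 1
So s6 = 1 and s7 = 1.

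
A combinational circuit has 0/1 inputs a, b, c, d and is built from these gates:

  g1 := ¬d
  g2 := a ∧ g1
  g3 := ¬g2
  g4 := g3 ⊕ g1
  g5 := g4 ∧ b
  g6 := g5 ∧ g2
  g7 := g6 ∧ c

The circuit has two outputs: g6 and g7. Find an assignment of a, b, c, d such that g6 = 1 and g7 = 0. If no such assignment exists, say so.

a=1 b=1 c=0 d=0

Check with a=1 b=1 c=0 d=0:
g1 = ¬d = ¬0 = 1
g2 = a ∧ g1 = 1 ∧ 1 = 1
g3 = ¬g2 = ¬1 = 0
g4 = g3 ⊕ g1 = 0 ⊕ 1 = 1
g5 = g4 ∧ b = 1 ∧ 1 = 1
g6 = g5 ∧ g2 = 1 ∧ 1 = 1
g7 = g6 ∧ c = 1 ∧ 0 = 0
So g6 = 1 and g7 = 0.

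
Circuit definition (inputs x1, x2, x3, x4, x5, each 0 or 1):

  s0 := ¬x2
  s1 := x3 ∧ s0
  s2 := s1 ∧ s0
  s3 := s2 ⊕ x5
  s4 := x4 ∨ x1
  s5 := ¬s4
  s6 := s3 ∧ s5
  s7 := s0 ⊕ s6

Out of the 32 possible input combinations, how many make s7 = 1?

16

s7 = s0 ⊕ s6 must be 1, so s0 and s6 differ.
Enumerating the 32 input combinations, 16 give s7 = 1 and 16 give s7 = 0.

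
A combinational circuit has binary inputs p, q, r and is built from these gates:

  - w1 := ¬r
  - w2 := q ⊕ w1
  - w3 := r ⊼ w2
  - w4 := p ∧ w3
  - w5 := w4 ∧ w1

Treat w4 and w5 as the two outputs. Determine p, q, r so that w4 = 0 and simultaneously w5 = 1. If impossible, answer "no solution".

no solution exists

Across all 8 input combinations, none give both w4 = 0 and w5 = 1.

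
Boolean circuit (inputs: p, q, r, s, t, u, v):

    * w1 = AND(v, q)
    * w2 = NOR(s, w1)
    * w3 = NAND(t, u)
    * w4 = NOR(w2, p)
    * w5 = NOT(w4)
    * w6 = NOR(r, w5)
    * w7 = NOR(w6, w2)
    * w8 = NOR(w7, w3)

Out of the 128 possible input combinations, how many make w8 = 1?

w8 = NOR(w7, w3) must be 1, so both w7 = 0 and w3 = 0.
w7 = NOR(w6, w2) must be 0, so at least one of w6, w2 is 1.
w3 = NAND(t, u) must be 0, so both t = 1 and u = 1.
Enumerating the 128 input combinations, 17 give w8 = 1 and 111 give w8 = 0.

17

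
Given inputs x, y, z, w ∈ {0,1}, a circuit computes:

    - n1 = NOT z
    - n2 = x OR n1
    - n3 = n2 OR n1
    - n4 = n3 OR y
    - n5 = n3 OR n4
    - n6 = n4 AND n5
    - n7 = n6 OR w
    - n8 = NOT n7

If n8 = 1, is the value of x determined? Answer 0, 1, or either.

0

n8 = NOT n7 must be 1, so n7 = 0.
Every assignment with n8 = 1 has x = 0; there are 1 such assignment(s).
  x=0, y=0, z=1, w=0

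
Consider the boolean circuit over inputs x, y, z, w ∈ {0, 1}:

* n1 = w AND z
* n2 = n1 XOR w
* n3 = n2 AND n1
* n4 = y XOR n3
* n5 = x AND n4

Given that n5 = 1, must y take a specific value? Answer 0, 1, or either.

1

n5 = x AND n4 must be 1, so both x = 1 and n4 = 1.
n4 = y XOR n3 must be 1, so y and n3 differ.
Every assignment with n5 = 1 has y = 1; there are 4 such assignment(s).
  x=1, y=1, z=0, w=0
  x=1, y=1, z=0, w=1
  x=1, y=1, z=1, w=0
  x=1, y=1, z=1, w=1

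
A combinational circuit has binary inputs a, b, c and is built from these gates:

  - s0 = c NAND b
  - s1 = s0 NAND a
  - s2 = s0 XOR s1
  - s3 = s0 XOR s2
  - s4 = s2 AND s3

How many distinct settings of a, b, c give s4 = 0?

6

s4 = s2 AND s3 must be 0, so at least one of s2, s3 is 0.
Satisfying assignments:
  a=0, b=0, c=0
  a=0, b=0, c=1
  a=0, b=1, c=0
  a=1, b=0, c=0
  a=1, b=0, c=1
  a=1, b=1, c=0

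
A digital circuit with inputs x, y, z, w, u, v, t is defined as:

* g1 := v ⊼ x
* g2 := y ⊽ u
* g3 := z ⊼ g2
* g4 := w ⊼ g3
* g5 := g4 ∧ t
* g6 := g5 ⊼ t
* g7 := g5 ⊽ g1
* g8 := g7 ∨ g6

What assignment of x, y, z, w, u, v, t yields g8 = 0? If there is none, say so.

x=0, y=0, z=1, w=0, u=1, v=0, t=1

g8 = g7 ∨ g6 must be 0, so both g7 = 0 and g6 = 0.
Check with x=0, y=0, z=1, w=0, u=1, v=0, t=1:
g1 = v ⊼ x = 0 ⊼ 0 = 1
g2 = y ⊽ u = 0 ⊽ 1 = 0
g3 = z ⊼ g2 = 1 ⊼ 0 = 1
g4 = w ⊼ g3 = 0 ⊼ 1 = 1
g5 = g4 ∧ t = 1 ∧ 1 = 1
g6 = g5 ⊼ t = 1 ⊼ 1 = 0
g7 = g5 ⊽ g1 = 1 ⊽ 1 = 0
g8 = g7 ∨ g6 = 0 ∨ 0 = 0
So g8 = 0 as required.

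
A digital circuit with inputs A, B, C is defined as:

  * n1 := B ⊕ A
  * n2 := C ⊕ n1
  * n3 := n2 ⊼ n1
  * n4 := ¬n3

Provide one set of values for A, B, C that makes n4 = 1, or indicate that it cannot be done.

A=0 B=1 C=0

n4 = ¬n3 must be 1, so n3 = 0.
n3 = n2 ⊼ n1 must be 0, so both n2 = 1 and n1 = 1.
n2 = C ⊕ n1 must be 1, so C and n1 differ.
Check with A=0 B=1 C=0:
n1 = B ⊕ A = 1 ⊕ 0 = 1
n2 = C ⊕ n1 = 0 ⊕ 1 = 1
n3 = n2 ⊼ n1 = 1 ⊼ 1 = 0
n4 = ¬n3 = ¬0 = 1
So n4 = 1 as required.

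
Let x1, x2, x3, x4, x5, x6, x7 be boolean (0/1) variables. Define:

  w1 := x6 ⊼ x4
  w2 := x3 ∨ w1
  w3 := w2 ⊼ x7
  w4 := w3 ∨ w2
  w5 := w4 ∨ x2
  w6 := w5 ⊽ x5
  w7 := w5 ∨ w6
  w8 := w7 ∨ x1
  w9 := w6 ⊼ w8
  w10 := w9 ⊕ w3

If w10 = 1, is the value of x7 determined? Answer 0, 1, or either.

w10 = w9 ⊕ w3 must be 1, so w9 and w3 differ.
Every assignment with w10 = 1 has x7 = 1; there are 56 such assignment(s).

1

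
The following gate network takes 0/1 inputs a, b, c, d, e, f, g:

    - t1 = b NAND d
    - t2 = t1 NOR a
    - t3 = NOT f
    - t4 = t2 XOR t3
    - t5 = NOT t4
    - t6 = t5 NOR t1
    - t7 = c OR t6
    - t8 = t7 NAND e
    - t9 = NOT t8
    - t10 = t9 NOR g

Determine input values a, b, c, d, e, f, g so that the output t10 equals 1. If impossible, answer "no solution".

Check with a=1, b=1, c=0, d=0, e=1, f=0, g=0:
t1 = b NAND d = 1 NAND 0 = 1
t2 = t1 NOR a = 1 NOR 1 = 0
t3 = NOT f = NOT 0 = 1
t4 = t2 XOR t3 = 0 XOR 1 = 1
t5 = NOT t4 = NOT 1 = 0
t6 = t5 NOR t1 = 0 NOR 1 = 0
t7 = c OR t6 = 0 OR 0 = 0
t8 = t7 NAND e = 0 NAND 1 = 1
t9 = NOT t8 = NOT 1 = 0
t10 = t9 NOR g = 0 NOR 0 = 1
So t10 = 1 as required.

a=1, b=1, c=0, d=0, e=1, f=0, g=0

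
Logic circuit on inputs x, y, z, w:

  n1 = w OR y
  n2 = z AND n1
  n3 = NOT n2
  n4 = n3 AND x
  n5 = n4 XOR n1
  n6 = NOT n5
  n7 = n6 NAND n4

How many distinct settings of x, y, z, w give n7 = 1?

n7 = n6 NAND n4 must be 1, so at least one of n6, n4 is 0.
Enumerating the 16 input combinations, 13 give n7 = 1 and 3 give n7 = 0.

13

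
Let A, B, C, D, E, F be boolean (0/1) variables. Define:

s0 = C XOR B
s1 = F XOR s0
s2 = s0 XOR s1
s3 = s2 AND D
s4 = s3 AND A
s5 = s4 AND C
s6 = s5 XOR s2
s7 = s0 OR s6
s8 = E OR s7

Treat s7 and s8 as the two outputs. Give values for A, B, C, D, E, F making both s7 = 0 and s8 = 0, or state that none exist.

Check with A=0, B=1, C=1, D=1, E=0, F=0:
s0 = C XOR B = 1 XOR 1 = 0
s1 = F XOR s0 = 0 XOR 0 = 0
s2 = s0 XOR s1 = 0 XOR 0 = 0
s3 = s2 AND D = 0 AND 1 = 0
s4 = s3 AND A = 0 AND 0 = 0
s5 = s4 AND C = 0 AND 1 = 0
s6 = s5 XOR s2 = 0 XOR 0 = 0
s7 = s0 OR s6 = 0 OR 0 = 0
s8 = E OR s7 = 0 OR 0 = 0
So s7 = 0 and s8 = 0.

A=0, B=1, C=1, D=1, E=0, F=0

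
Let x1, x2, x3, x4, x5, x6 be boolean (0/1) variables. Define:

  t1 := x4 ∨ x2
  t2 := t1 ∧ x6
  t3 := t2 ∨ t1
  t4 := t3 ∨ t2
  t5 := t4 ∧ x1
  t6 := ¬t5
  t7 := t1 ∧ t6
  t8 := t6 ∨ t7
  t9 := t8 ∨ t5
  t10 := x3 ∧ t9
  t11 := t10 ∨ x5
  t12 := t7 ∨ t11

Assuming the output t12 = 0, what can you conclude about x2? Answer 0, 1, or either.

either

Both values of x2 occur among assignments with t12 = 0:
  x2=0: x1=0, x2=0, x3=0, x4=0, x5=0, x6=0
  x2=1: x1=1, x2=1, x3=0, x4=0, x5=0, x6=0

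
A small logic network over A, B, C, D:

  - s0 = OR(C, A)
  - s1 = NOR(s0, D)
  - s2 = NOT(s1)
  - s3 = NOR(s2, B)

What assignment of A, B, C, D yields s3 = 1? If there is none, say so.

s3 = NOR(s2, B) must be 1, so both s2 = 0 and B = 0.
Check with A=0 B=0 C=0 D=0:
s0 = OR(C, A) = OR(0, 0) = 0
s1 = NOR(s0, D) = NOR(0, 0) = 1
s2 = NOT(s1) = NOT 1 = 0
s3 = NOR(s2, B) = NOR(0, 0) = 1
So s3 = 1 as required.

A=0 B=0 C=0 D=0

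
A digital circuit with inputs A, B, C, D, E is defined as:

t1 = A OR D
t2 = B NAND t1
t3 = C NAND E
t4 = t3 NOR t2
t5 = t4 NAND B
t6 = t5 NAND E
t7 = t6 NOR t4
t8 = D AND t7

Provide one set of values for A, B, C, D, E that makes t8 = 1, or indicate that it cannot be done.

A=1 B=1 C=0 D=1 E=1

Check with A=1 B=1 C=0 D=1 E=1:
t1 = A OR D = 1 OR 1 = 1
t2 = B NAND t1 = 1 NAND 1 = 0
t3 = C NAND E = 0 NAND 1 = 1
t4 = t3 NOR t2 = 1 NOR 0 = 0
t5 = t4 NAND B = 0 NAND 1 = 1
t6 = t5 NAND E = 1 NAND 1 = 0
t7 = t6 NOR t4 = 0 NOR 0 = 1
t8 = D AND t7 = 1 AND 1 = 1
So t8 = 1 as required.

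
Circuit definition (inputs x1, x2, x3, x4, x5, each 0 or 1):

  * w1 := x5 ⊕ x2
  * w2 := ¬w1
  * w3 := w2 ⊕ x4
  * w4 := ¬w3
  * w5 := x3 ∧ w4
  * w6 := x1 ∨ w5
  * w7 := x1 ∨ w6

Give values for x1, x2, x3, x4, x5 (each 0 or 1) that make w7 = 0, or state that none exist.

x1=0, x2=0, x3=0, x4=1, x5=0

w7 = x1 ∨ w6 must be 0, so both x1 = 0 and w6 = 0.
Check with x1=0, x2=0, x3=0, x4=1, x5=0:
w1 = x5 ⊕ x2 = 0 ⊕ 0 = 0
w2 = ¬w1 = ¬0 = 1
w3 = w2 ⊕ x4 = 1 ⊕ 1 = 0
w4 = ¬w3 = ¬0 = 1
w5 = x3 ∧ w4 = 0 ∧ 1 = 0
w6 = x1 ∨ w5 = 0 ∨ 0 = 0
w7 = x1 ∨ w6 = 0 ∨ 0 = 0
So w7 = 0 as required.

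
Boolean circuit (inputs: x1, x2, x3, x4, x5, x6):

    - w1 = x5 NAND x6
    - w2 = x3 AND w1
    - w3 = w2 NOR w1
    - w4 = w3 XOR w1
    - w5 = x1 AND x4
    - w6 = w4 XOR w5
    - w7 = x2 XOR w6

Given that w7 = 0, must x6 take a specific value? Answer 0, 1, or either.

Both values of x6 occur among assignments with w7 = 0:
  x6=0: x1=0, x2=1, x3=0, x4=0, x5=0, x6=0
  x6=1: x1=0, x2=1, x3=0, x4=0, x5=0, x6=1

either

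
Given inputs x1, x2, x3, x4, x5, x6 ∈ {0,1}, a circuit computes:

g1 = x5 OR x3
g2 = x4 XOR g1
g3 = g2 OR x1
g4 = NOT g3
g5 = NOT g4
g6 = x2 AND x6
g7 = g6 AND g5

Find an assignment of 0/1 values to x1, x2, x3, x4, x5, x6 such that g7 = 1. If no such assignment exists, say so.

x1=1, x2=1, x3=0, x4=0, x5=0, x6=1

g7 = g6 AND g5 must be 1, so both g6 = 1 and g5 = 1.
Check with x1=1, x2=1, x3=0, x4=0, x5=0, x6=1:
g1 = x5 OR x3 = 0 OR 0 = 0
g2 = x4 XOR g1 = 0 XOR 0 = 0
g3 = g2 OR x1 = 0 OR 1 = 1
g4 = NOT g3 = NOT 1 = 0
g5 = NOT g4 = NOT 0 = 1
g6 = x2 AND x6 = 1 AND 1 = 1
g7 = g6 AND g5 = 1 AND 1 = 1
So g7 = 1 as required.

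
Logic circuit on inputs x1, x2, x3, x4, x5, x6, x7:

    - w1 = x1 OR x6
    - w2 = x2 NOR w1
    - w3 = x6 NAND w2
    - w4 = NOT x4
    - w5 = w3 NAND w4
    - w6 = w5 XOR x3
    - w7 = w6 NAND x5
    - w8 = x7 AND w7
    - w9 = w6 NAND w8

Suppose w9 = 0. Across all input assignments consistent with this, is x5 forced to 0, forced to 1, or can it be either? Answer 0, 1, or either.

w9 = w6 NAND w8 must be 0, so both w6 = 1 and w8 = 1.
w6 = w5 XOR x3 must be 1, so w5 and x3 differ.
Every assignment with w9 = 0 has x5 = 0; there are 16 such assignment(s).

0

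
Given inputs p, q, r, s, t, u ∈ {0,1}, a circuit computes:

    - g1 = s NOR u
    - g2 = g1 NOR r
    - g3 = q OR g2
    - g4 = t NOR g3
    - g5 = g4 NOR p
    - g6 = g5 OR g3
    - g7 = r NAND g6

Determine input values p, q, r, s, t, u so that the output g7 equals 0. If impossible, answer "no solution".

p=1, q=1, r=1, s=1, t=1, u=0

Check with p=1, q=1, r=1, s=1, t=1, u=0:
g1 = s NOR u = 1 NOR 0 = 0
g2 = g1 NOR r = 0 NOR 1 = 0
g3 = q OR g2 = 1 OR 0 = 1
g4 = t NOR g3 = 1 NOR 1 = 0
g5 = g4 NOR p = 0 NOR 1 = 0
g6 = g5 OR g3 = 0 OR 1 = 1
g7 = r NAND g6 = 1 NAND 1 = 0
So g7 = 0 as required.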